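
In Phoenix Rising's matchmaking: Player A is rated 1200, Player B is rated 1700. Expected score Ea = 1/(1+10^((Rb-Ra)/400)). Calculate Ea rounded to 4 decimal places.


Elo expected score: Ea = 1/(1 + 10^((Rb-Ra)/400))
Rb - Ra = 1700 - 1200 = 500
(Rb-Ra)/400 = 500/400 = 1.25
10^1.25 = 17.782794
Ea = 1/(1 + 17.782794) = 1/18.782794 = 0.0532

0.0532


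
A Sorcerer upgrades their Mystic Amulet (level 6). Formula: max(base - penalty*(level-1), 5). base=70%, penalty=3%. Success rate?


raw_rate = 70 - 3 * (6 - 1)
= 70 - 3 * 5
= 70 - 15
= 55
Apply floor: max(55, 5) = 55%

55%


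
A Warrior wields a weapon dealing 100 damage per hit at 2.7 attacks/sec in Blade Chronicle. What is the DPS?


DPS = damage * attack_speed
= 100 * 2.7
= 270.0

270.0 DPS


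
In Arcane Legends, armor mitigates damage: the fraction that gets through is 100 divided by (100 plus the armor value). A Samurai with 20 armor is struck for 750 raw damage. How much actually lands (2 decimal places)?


actual = 750 * 100 / (100 + 20)
= 750 * 100 / 120
= 75000 / 120
= 625.00

625.00 damage


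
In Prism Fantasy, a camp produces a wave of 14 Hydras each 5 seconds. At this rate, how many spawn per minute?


Spawns per minute = count * (60 / interval)
= 14 * (60 / 5)
= 14 * 12.0
= 168.0

168.0 per minute


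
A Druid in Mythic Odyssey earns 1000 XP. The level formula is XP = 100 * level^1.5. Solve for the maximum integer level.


XP = 100 * level^1.5, so level = (XP / 100)^(1/1.5)
= (1000 / 100)^(1/1.5)
= 10.0^0.6667
= 4.6416
Floor: level = 4

level 4


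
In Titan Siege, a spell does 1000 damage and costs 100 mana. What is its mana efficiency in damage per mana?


Efficiency = damage / mana
= 1000 / 100
= 10.00

10.00 dmg/mana


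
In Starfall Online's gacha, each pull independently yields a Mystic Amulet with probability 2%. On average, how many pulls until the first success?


Expected pulls for a geometric distribution = 1/p = 100 / rate%
= 100 / 2
= 50.0

50.0 pulls


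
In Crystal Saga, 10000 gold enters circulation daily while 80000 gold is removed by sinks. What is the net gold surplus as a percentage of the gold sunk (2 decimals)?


Net gold = 10000 - 80000 = -70000
Inflation rate = net / sunk * 100 = -70000 / 80000 * 100
= -0.875 * 100
= -87.50%

-87.50%


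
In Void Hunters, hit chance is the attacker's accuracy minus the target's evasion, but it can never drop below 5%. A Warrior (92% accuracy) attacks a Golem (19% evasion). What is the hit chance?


accuracy - evasion = 92 - 19 = 73
Apply floor: max(73, 5) = 73
Hit chance = 73%

73%


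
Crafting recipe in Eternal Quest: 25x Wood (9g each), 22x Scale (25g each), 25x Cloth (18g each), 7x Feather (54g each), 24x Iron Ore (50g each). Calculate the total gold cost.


Cost breakdown:
  Wood: 25 * 9 = 225
  Scale: 22 * 25 = 550
  Cloth: 25 * 18 = 450
  Feather: 7 * 54 = 378
  Iron Ore: 24 * 50 = 1200
Total = 225 + 550 + 450 + 378 + 1200 = 2803

2803 gold


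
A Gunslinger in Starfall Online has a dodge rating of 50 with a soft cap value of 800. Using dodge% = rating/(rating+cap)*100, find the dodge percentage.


dodge% = 50 / (50 + 800) * 100
= 50 / 850 * 100
= 0.058824 * 100
= 5.88%

5.88%


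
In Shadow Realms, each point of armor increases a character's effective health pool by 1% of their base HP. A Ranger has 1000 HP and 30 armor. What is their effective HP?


EHP = 1000 * (1 + 30/100)
= 1000 * (1 + 0.3)
= 1000 * 1.3
= 1300.0

1300.0 EHP


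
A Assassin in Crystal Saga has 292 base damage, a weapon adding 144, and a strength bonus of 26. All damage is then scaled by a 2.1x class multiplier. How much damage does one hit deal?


Sum base + weapon + str = 292 + 144 + 26 = 462
Multiply by 2.1:
462 * 2.1 = 970.2

970.2 damage


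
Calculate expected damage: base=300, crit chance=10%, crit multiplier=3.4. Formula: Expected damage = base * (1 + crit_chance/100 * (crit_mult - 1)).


E[dmg] = base * (1 + crit_chance * (crit_mult - 1))
cc as decimal = 10/100 = 0.1
cm - 1 = 3.4 - 1 = 2.4
Bonus factor = 0.1 * 2.4 = 0.24
Total multiplier = 1 + 0.24 = 1.24
Expected damage = 300 * 1.24 = 372.00

372.00 damage


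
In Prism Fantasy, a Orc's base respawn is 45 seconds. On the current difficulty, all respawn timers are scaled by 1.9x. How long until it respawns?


Respawn time = base * multiplier
= 45 * 1.9
= 85.5 seconds

85.5 seconds


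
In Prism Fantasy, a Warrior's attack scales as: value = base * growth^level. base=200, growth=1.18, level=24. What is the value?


value = base * growth^level
= 200 * 1.18^24
= 200 * 53.109006
= 10621.80

10621.80 attack


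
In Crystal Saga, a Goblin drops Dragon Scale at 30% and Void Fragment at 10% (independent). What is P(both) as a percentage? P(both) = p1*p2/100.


For independent events, P(both) = P(A) * P(B)
= 30% * 10%
= 300 / 100 %
= 3.0%

3.0%


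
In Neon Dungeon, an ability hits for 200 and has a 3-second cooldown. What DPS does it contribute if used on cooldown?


DPS = damage / cooldown
= 200 / 3
= 66.67

66.67 DPS


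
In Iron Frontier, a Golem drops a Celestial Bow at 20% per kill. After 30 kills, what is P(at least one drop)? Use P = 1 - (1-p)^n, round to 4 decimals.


P(at least one) = 1 - P(none) = 1 - (1-p)^n
p = 20/100 = 0.2
1 - p = 0.8
(1 - p)^30 = 0.8^30 = 0.001238
P(at least one) = 1 - 0.001238 = 0.9988

0.9988


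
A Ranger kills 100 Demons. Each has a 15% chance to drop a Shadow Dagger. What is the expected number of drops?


Expected drops = kills * (drop_rate / 100)
= 100 * (15 / 100)
= 100 * 0.15
= 15.0

15.0 drops


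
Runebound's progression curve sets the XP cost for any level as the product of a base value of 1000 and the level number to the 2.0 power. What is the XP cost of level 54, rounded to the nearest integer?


XP = 1000 * level^2.0
Substitute level = 54:
XP = 1000 * 54^2.0
= 1000 * 2916.0
= 2916000

2916000 XP


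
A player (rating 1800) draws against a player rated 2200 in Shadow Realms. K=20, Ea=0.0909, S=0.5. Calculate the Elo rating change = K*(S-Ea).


Elo update: delta = K * (S - Ea), where S = 0.5 (draws)
S - Ea = 0.5 - 0.0909 = 0.4091
Rating change = 20 * 0.4091
= 8.18

8.18 rating points


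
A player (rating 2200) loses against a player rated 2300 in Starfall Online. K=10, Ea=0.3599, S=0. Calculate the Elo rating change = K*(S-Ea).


Elo update: delta = K * (S - Ea), where S = 0 (loses)
S - Ea = 0 - 0.3599 = -0.3599
Rating change = 10 * -0.3599
= -3.60

-3.60 rating points


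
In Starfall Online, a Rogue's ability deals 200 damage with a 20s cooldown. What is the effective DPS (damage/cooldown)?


DPS = damage / cooldown
= 200 / 20
= 10.00

10.00 DPS


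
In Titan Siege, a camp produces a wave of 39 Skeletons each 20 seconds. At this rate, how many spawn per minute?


Spawns per minute = count * (60 / interval)
= 39 * (60 / 20)
= 39 * 3.0
= 117.0

117.0 per minute


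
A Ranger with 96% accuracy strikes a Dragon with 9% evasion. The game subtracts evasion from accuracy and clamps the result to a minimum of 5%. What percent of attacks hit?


accuracy - evasion = 96 - 9 = 87
Apply floor: max(87, 5) = 87
Hit chance = 87%

87%


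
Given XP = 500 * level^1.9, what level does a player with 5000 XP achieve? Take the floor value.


XP = 500 * level^1.9, so level = (XP / 500)^(1/1.9)
= (5000 / 500)^(1/1.9)
= 10.0^0.5263
= 3.3598
Floor: level = 3

level 3


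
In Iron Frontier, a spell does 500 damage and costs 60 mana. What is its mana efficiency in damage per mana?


Efficiency = damage / mana
= 500 / 60
= 8.33

8.33 dmg/mana


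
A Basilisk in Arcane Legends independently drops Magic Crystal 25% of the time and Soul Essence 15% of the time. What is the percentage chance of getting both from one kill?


For independent events, P(both) = P(A) * P(B)
= 25% * 15%
= 375 / 100 %
= 3.75%

3.75%


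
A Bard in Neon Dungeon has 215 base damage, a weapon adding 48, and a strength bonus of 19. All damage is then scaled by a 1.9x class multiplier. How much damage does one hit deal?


Sum base + weapon + str = 215 + 48 + 19 = 282
Multiply by 1.9:
282 * 1.9 = 535.8

535.8 damage


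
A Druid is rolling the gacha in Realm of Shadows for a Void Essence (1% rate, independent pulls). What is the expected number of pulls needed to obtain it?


Expected pulls for a geometric distribution = 1/p = 100 / rate%
= 100 / 1
= 100.0

100.0 pulls


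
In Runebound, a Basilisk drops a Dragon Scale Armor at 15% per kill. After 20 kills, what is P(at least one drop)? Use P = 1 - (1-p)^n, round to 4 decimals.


P(at least one) = 1 - P(none) = 1 - (1-p)^n
p = 15/100 = 0.15
1 - p = 0.85
(1 - p)^20 = 0.85^20 = 0.038760
P(at least one) = 1 - 0.038760 = 0.9612

0.9612


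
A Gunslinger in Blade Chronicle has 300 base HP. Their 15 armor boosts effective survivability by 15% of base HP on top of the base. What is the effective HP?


EHP = 300 * (1 + 15/100)
= 300 * (1 + 0.15)
= 300 * 1.15
= 345.0

345.0 EHP


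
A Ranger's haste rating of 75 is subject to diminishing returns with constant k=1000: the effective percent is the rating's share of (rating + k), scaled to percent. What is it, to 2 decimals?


effective% = rating / (rating + k) * 100
= 75 / (75 + 1000) * 100
= 75 / 1075 * 100
= 0.069767 * 100
= 6.98%

6.98%


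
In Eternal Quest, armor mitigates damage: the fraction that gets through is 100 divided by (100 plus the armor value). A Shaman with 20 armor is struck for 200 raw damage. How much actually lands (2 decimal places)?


actual = 200 * 100 / (100 + 20)
= 200 * 100 / 120
= 20000 / 120
= 166.67

166.67 damage


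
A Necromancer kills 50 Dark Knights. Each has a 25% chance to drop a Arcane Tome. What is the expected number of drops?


Expected drops = kills * (drop_rate / 100)
= 50 * (25 / 100)
= 50 * 0.25
= 12.5

12.5 drops


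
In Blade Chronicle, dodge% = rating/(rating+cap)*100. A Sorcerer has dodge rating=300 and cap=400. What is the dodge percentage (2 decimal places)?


dodge% = 300 / (300 + 400) * 100
= 300 / 700 * 100
= 0.428571 * 100
= 42.86%

42.86%


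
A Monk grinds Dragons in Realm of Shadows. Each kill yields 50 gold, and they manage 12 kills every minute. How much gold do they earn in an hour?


Gold per minute = 50 * 12 = 600
Gold per hour = 600 * 60 = 36000

36000 gold/hour


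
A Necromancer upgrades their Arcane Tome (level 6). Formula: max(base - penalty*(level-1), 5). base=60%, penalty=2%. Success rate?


raw_rate = 60 - 2 * (6 - 1)
= 60 - 2 * 5
= 60 - 10
= 50
Apply floor: max(50, 5) = 50%

50%


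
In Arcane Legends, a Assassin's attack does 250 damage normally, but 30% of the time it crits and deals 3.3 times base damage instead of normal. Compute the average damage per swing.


E[dmg] = base * (1 + crit_chance * (crit_mult - 1))
cc as decimal = 30/100 = 0.3
cm - 1 = 3.3 - 1 = 2.3
Bonus factor = 0.3 * 2.3 = 0.69
Total multiplier = 1 + 0.69 = 1.69
Expected damage = 250 * 1.69 = 422.50

422.50 damage


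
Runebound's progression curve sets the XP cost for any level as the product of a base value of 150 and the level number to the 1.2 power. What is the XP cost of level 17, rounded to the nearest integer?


XP = 150 * level^1.2
Substitute level = 17:
XP = 150 * 17^1.2
= 150 * 29.9598
= 4494

4494 XP


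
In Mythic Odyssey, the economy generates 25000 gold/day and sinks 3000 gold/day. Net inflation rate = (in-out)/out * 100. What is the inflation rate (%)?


Net gold = 25000 - 3000 = 22000
Inflation rate = net / sunk * 100 = 22000 / 3000 * 100
= 7.333333 * 100
= 733.33%

733.33%


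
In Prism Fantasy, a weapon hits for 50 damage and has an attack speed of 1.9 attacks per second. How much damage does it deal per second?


DPS = damage * attack_speed
= 50 * 1.9
= 95.0

95.0 DPS


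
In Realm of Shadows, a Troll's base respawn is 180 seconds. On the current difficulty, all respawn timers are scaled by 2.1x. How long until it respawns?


Respawn time = base * multiplier
= 180 * 2.1
= 378.0 seconds

378.0 seconds


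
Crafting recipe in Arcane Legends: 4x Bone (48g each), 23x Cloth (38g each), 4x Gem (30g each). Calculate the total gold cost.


Cost breakdown:
  Bone: 4 * 48 = 192
  Cloth: 23 * 38 = 874
  Gem: 4 * 30 = 120
Total = 192 + 874 + 120 = 1186

1186 gold


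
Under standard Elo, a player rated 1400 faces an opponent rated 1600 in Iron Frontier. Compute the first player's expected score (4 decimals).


Elo expected score: Ea = 1/(1 + 10^((Rb-Ra)/400))
Rb - Ra = 1600 - 1400 = 200
(Rb-Ra)/400 = 200/400 = 0.5
10^0.5 = 3.162278
Ea = 1/(1 + 3.162278) = 1/4.162278 = 0.2403

0.2403


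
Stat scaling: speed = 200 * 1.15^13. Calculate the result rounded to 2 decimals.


value = base * growth^level
= 200 * 1.15^13
= 200 * 6.152788
= 1230.56

1230.56 speed


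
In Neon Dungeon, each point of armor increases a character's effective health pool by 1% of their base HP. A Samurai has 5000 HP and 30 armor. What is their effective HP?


EHP = 5000 * (1 + 30/100)
= 5000 * (1 + 0.3)
= 5000 * 1.3
= 6500.0

6500.0 EHP


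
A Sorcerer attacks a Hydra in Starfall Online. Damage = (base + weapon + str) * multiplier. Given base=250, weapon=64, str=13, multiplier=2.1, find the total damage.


Sum base + weapon + str = 250 + 64 + 13 = 327
Multiply by 2.1:
327 * 2.1 = 686.7

686.7 damage


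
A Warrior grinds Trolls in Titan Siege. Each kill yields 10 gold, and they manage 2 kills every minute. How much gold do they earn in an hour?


Gold per minute = 10 * 2 = 20
Gold per hour = 20 * 60 = 1200

1200 gold/hour


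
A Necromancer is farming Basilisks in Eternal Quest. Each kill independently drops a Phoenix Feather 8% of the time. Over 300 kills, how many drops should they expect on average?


Expected drops = kills * (drop_rate / 100)
= 300 * (8 / 100)
= 300 * 0.08
= 24.0

24.0 drops


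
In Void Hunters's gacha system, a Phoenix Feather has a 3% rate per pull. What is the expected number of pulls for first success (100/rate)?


Expected pulls for a geometric distribution = 1/p = 100 / rate%
= 100 / 3
= 33.33

33.33 pulls


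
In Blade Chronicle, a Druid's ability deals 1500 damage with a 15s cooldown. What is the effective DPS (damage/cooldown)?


DPS = damage / cooldown
= 1500 / 15
= 100.00

100.00 DPS


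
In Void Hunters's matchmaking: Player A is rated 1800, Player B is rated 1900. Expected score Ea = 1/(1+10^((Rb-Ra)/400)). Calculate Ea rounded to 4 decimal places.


Elo expected score: Ea = 1/(1 + 10^((Rb-Ra)/400))
Rb - Ra = 1900 - 1800 = 100
(Rb-Ra)/400 = 100/400 = 0.25
10^0.25 = 1.778279
Ea = 1/(1 + 1.778279) = 1/2.778279 = 0.3599

0.3599


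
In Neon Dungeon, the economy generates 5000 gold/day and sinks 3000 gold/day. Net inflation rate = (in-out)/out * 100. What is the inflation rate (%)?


Net gold = 5000 - 3000 = 2000
Inflation rate = net / sunk * 100 = 2000 / 3000 * 100
= 0.666667 * 100
= 66.67%

66.67%


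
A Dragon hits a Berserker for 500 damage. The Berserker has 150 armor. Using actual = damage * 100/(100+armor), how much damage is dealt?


actual = 500 * 100 / (100 + 150)
= 500 * 100 / 250
= 50000 / 250
= 200.00

200.00 damage


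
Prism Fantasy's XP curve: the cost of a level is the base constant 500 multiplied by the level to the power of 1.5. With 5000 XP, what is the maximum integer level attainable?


XP = 500 * level^1.5, so level = (XP / 500)^(1/1.5)
= (5000 / 500)^(1/1.5)
= 10.0^0.6667
= 4.6416
Floor: level = 4

level 4


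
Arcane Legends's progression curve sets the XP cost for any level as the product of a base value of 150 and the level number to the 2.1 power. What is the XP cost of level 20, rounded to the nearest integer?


XP = 150 * level^2.1
Substitute level = 20:
XP = 150 * 20^2.1
= 150 * 539.7131
= 80957

80957 XP


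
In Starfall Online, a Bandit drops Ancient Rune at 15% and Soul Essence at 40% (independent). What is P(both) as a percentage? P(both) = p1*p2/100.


For independent events, P(both) = P(A) * P(B)
= 15% * 40%
= 600 / 100 %
= 6.0%

6.0%


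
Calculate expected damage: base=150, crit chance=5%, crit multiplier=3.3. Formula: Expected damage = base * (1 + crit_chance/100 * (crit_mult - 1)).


E[dmg] = base * (1 + crit_chance * (crit_mult - 1))
cc as decimal = 5/100 = 0.05
cm - 1 = 3.3 - 1 = 2.3
Bonus factor = 0.05 * 2.3 = 0.115
Total multiplier = 1 + 0.115 = 1.115
Expected damage = 150 * 1.115 = 167.25

167.25 damage


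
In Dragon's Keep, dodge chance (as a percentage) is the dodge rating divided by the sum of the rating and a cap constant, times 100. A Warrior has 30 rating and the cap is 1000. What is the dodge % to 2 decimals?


dodge% = 30 / (30 + 1000) * 100
= 30 / 1030 * 100
= 0.029126 * 100
= 2.91%

2.91%


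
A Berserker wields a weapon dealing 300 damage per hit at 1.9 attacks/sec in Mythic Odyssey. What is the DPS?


DPS = damage * attack_speed
= 300 * 1.9
= 570.0

570.0 DPS


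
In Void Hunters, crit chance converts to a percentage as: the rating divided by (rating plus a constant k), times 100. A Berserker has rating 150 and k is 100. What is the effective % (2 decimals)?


effective% = rating / (rating + k) * 100
= 150 / (150 + 100) * 100
= 150 / 250 * 100
= 0.6 * 100
= 60.00%

60.00%


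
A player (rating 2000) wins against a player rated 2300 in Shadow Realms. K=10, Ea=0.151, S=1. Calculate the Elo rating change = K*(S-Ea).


Elo update: delta = K * (S - Ea), where S = 1 (wins)
S - Ea = 1 - 0.151 = 0.849
Rating change = 10 * 0.849
= 8.49

8.49 rating points


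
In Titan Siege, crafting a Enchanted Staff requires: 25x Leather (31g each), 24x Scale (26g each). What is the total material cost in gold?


Cost breakdown:
  Leather: 25 * 31 = 775
  Scale: 24 * 26 = 624
Total = 775 + 624 = 1399

1399 gold


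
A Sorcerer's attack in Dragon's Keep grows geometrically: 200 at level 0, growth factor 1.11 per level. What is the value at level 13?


value = base * growth^level
= 200 * 1.11^13
= 200 * 3.88328
= 776.66

776.66 attack


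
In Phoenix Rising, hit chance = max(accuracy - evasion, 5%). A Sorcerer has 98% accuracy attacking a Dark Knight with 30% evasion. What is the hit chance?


accuracy - evasion = 98 - 30 = 68
Apply floor: max(68, 5) = 68
Hit chance = 68%

68%


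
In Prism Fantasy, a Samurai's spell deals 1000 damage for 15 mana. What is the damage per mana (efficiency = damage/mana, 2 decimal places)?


Efficiency = damage / mana
= 1000 / 15
= 66.67

66.67 dmg/mana


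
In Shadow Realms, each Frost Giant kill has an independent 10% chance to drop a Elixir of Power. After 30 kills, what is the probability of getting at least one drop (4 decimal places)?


P(at least one) = 1 - P(none) = 1 - (1-p)^n
p = 10/100 = 0.1
1 - p = 0.9
(1 - p)^30 = 0.9^30 = 0.042391
P(at least one) = 1 - 0.042391 = 0.9576

0.9576


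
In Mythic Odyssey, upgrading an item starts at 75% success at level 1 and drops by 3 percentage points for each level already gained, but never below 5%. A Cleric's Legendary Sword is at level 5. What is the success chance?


raw_rate = 75 - 3 * (5 - 1)
= 75 - 3 * 4
= 75 - 12
= 63
Apply floor: max(63, 5) = 63%

63%


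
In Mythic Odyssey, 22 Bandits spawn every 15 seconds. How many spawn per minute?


Spawns per minute = count * (60 / interval)
= 22 * (60 / 15)
= 22 * 4.0
= 88.0

88.0 per minute


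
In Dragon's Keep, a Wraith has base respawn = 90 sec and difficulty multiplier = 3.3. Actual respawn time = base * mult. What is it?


Respawn time = base * multiplier
= 90 * 3.3
= 297.0 seconds

297.0 seconds


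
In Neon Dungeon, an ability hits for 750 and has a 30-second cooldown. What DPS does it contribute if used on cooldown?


DPS = damage / cooldown
= 750 / 30
= 25.00

25.00 DPS


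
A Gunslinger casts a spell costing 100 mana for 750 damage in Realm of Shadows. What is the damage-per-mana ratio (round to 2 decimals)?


Efficiency = damage / mana
= 750 / 100
= 7.50

7.50 dmg/mana


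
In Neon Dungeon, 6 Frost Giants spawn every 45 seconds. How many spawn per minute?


Spawns per minute = count * (60 / interval)
= 6 * (60 / 45)
= 6 * 1.3333
= 8.0

8.0 per minute


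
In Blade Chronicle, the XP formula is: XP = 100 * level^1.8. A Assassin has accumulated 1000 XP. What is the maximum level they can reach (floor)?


XP = 100 * level^1.8, so level = (XP / 100)^(1/1.8)
= (1000 / 100)^(1/1.8)
= 10.0^0.5556
= 3.5938
Floor: level = 3

level 3


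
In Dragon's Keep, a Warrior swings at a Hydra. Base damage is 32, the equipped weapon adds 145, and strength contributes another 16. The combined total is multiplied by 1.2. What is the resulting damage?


Sum base + weapon + str = 32 + 145 + 16 = 193
Multiply by 1.2:
193 * 1.2 = 231.6

231.6 damage


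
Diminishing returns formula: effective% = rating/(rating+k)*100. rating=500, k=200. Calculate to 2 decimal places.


effective% = rating / (rating + k) * 100
= 500 / (500 + 200) * 100
= 500 / 700 * 100
= 0.714286 * 100
= 71.43%

71.43%


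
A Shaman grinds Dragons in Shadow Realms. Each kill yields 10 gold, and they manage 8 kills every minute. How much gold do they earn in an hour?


Gold per minute = 10 * 8 = 80
Gold per hour = 80 * 60 = 4800

4800 gold/hour


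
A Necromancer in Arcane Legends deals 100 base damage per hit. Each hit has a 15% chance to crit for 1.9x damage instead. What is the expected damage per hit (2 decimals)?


E[dmg] = base * (1 + crit_chance * (crit_mult - 1))
cc as decimal = 15/100 = 0.15
cm - 1 = 1.9 - 1 = 0.9
Bonus factor = 0.15 * 0.9 = 0.135
Total multiplier = 1 + 0.135 = 1.135
Expected damage = 100 * 1.135 = 113.50

113.50 damage


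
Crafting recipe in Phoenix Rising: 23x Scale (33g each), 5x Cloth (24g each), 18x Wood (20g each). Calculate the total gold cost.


Cost breakdown:
  Scale: 23 * 33 = 759
  Cloth: 5 * 24 = 120
  Wood: 18 * 20 = 360
Total = 759 + 120 + 360 = 1239

1239 gold


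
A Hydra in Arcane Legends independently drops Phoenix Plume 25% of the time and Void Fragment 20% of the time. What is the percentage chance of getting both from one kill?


For independent events, P(both) = P(A) * P(B)
= 25% * 20%
= 500 / 100 %
= 5.0%

5.0%


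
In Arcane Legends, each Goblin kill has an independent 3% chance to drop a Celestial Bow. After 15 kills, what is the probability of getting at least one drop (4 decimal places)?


P(at least one) = 1 - P(none) = 1 - (1-p)^n
p = 3/100 = 0.03
1 - p = 0.97
(1 - p)^15 = 0.97^15 = 0.633251
P(at least one) = 1 - 0.633251 = 0.3667

0.3667


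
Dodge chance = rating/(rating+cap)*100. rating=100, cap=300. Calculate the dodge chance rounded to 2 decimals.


dodge% = 100 / (100 + 300) * 100
= 100 / 400 * 100
= 0.25 * 100
= 25.00%

25.00%


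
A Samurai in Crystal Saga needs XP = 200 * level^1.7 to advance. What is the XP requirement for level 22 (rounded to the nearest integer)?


XP = 200 * level^1.7
Substitute level = 22:
XP = 200 * 22^1.7
= 200 * 191.4779
= 38296

38296 XP


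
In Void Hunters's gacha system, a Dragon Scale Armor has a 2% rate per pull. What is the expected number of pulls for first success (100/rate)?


Expected pulls for a geometric distribution = 1/p = 100 / rate%
= 100 / 2
= 50.0

50.0 pulls


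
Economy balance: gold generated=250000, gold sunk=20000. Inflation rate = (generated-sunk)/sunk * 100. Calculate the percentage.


Net gold = 250000 - 20000 = 230000
Inflation rate = net / sunk * 100 = 230000 / 20000 * 100
= 11.5 * 100
= 1150.00%

1150.00%


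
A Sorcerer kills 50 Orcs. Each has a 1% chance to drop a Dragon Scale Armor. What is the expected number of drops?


Expected drops = kills * (drop_rate / 100)
= 50 * (1 / 100)
= 50 * 0.01
= 0.5

0.5 drops


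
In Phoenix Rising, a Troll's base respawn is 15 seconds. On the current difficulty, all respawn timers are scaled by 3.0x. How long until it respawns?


Respawn time = base * multiplier
= 15 * 3.0
= 45.0 seconds

45.0 seconds


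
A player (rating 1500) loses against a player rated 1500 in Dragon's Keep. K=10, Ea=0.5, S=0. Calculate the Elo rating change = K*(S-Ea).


Elo update: delta = K * (S - Ea), where S = 0 (loses)
S - Ea = 0 - 0.5 = -0.5
Rating change = 10 * -0.5
= -5.00

-5.00 rating points


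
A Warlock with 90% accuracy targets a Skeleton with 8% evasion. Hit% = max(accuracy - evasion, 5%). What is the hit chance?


accuracy - evasion = 90 - 8 = 82
Apply floor: max(82, 5) = 82
Hit chance = 82%

82%


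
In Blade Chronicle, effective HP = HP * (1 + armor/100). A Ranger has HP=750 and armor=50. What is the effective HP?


EHP = 750 * (1 + 50/100)
= 750 * (1 + 0.5)
= 750 * 1.5
= 1125.0

1125.0 EHP


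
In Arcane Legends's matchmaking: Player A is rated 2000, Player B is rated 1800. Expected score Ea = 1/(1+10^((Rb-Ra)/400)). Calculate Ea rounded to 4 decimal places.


Elo expected score: Ea = 1/(1 + 10^((Rb-Ra)/400))
Rb - Ra = 1800 - 2000 = -200
(Rb-Ra)/400 = -200/400 = -0.5
10^-0.5 = 0.316228
Ea = 1/(1 + 0.316228) = 1/1.316228 = 0.7597

0.7597


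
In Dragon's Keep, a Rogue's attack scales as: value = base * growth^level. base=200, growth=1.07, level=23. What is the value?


value = base * growth^level
= 200 * 1.07^23
= 200 * 4.74053
= 948.11

948.11 attack


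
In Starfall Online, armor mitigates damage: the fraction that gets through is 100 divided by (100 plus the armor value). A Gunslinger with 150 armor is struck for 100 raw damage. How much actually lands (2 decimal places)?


actual = 100 * 100 / (100 + 150)
= 100 * 100 / 250
= 10000 / 250
= 40.00

40.00 damage


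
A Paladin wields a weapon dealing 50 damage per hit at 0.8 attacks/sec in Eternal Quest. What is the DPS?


DPS = damage * attack_speed
= 50 * 0.8
= 40.0

40.0 DPS


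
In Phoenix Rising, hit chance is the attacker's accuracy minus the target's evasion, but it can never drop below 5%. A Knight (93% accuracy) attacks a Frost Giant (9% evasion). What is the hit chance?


accuracy - evasion = 93 - 9 = 84
Apply floor: max(84, 5) = 84
Hit chance = 84%

84%


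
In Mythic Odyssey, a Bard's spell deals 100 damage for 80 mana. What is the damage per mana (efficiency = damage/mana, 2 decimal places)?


Efficiency = damage / mana
= 100 / 80
= 1.25

1.25 dmg/mana


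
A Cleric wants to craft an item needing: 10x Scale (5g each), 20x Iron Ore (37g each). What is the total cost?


Cost breakdown:
  Scale: 10 * 5 = 50
  Iron Ore: 20 * 37 = 740
Total = 50 + 740 = 790

790 gold


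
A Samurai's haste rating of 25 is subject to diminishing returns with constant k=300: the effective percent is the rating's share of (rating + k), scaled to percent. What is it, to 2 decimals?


effective% = rating / (rating + k) * 100
= 25 / (25 + 300) * 100
= 25 / 325 * 100
= 0.076923 * 100
= 7.69%

7.69%


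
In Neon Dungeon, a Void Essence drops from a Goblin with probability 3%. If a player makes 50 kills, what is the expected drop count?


Expected drops = kills * (drop_rate / 100)
= 50 * (3 / 100)
= 50 * 0.03
= 1.5

1.5 drops


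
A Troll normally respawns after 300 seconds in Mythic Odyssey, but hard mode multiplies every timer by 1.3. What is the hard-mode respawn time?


Respawn time = base * multiplier
= 300 * 1.3
= 390.0 seconds

390.0 seconds


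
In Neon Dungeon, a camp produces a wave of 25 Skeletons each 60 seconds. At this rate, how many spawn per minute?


Spawns per minute = count * (60 / interval)
= 25 * (60 / 60)
= 25 * 1.0
= 25.0

25.0 per minute


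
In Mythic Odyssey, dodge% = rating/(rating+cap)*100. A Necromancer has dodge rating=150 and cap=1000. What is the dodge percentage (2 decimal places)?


dodge% = 150 / (150 + 1000) * 100
= 150 / 1150 * 100
= 0.130435 * 100
= 13.04%

13.04%


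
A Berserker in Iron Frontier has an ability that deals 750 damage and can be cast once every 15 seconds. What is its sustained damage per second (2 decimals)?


DPS = damage / cooldown
= 750 / 15
= 50.00

50.00 DPS


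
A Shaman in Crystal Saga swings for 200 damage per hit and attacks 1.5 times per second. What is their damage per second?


DPS = damage * attack_speed
= 200 * 1.5
= 300.0

300.0 DPS


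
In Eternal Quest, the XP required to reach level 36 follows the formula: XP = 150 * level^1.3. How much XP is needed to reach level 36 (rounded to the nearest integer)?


XP = 150 * level^1.3
Substitute level = 36:
XP = 150 * 36^1.3
= 150 * 105.4856
= 15823

15823 XP


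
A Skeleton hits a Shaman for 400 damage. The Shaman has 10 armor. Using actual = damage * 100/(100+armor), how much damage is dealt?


actual = 400 * 100 / (100 + 10)
= 400 * 100 / 110
= 40000 / 110
= 363.64

363.64 damage


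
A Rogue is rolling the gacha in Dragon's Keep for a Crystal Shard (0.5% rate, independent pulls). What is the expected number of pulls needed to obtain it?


Expected pulls for a geometric distribution = 1/p = 100 / rate%
= 100 / 0.5
= 200.0

200.0 pulls


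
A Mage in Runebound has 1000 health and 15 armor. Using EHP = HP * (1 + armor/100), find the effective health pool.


EHP = 1000 * (1 + 15/100)
= 1000 * (1 + 0.15)
= 1000 * 1.15
= 1150.0

1150.0 EHP


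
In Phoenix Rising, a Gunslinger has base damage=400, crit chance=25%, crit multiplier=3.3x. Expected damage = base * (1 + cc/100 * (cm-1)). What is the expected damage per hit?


E[dmg] = base * (1 + crit_chance * (crit_mult - 1))
cc as decimal = 25/100 = 0.25
cm - 1 = 3.3 - 1 = 2.3
Bonus factor = 0.25 * 2.3 = 0.575
Total multiplier = 1 + 0.575 = 1.575
Expected damage = 400 * 1.575 = 630.00

630.00 damage


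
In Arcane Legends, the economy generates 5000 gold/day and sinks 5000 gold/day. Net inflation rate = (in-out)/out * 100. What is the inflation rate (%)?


Net gold = 5000 - 5000 = 0
Inflation rate = net / sunk * 100 = 0 / 5000 * 100
= 0.0 * 100
= 0.00%

0.00%


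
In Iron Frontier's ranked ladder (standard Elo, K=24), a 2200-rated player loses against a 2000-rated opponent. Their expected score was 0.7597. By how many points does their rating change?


Elo update: delta = K * (S - Ea), where S = 0 (loses)
S - Ea = 0 - 0.7597 = -0.7597
Rating change = 24 * -0.7597
= -18.23

-18.23 rating points


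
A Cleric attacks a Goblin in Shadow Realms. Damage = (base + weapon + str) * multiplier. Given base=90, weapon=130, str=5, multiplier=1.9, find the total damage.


Sum base + weapon + str = 90 + 130 + 5 = 225
Multiply by 1.9:
225 * 1.9 = 427.5

427.5 damage


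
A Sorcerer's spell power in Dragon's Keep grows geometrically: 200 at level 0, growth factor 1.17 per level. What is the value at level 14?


value = base * growth^level
= 200 * 1.17^14
= 200 * 9.007454
= 1801.49

1801.49 spell power


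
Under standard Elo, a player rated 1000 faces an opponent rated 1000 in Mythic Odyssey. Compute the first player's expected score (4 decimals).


Elo expected score: Ea = 1/(1 + 10^((Rb-Ra)/400))
Rb - Ra = 1000 - 1000 = 0
(Rb-Ra)/400 = 0/400 = 0.0
10^0.0 = 1.0
Ea = 1/(1 + 1.0) = 1/2.0 = 0.5000

0.5000


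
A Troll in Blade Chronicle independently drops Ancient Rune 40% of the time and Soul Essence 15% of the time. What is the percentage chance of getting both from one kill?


For independent events, P(both) = P(A) * P(B)
= 40% * 15%
= 600 / 100 %
= 6.0%

6.0%


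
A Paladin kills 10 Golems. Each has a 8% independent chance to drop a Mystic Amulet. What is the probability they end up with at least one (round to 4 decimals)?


P(at least one) = 1 - P(none) = 1 - (1-p)^n
p = 8/100 = 0.08
1 - p = 0.92
(1 - p)^10 = 0.92^10 = 0.434388
P(at least one) = 1 - 0.434388 = 0.5656

0.5656


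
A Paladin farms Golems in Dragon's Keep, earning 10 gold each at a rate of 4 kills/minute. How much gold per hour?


Gold per minute = 10 * 4 = 40
Gold per hour = 40 * 60 = 2400

2400 gold/hour


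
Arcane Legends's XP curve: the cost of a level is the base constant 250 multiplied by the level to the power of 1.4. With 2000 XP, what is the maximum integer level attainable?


XP = 250 * level^1.4, so level = (XP / 250)^(1/1.4)
= (2000 / 250)^(1/1.4)
= 8.0^0.7143
= 4.4164
Floor: level = 4

level 4


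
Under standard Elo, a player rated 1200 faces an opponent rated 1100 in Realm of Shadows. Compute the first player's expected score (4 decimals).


Elo expected score: Ea = 1/(1 + 10^((Rb-Ra)/400))
Rb - Ra = 1100 - 1200 = -100
(Rb-Ra)/400 = -100/400 = -0.25
10^-0.25 = 0.562341
Ea = 1/(1 + 0.562341) = 1/1.562341 = 0.6401

0.6401


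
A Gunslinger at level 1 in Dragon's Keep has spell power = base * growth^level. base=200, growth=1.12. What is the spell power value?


value = base * growth^level
= 200 * 1.12^1
= 200 * 1.12
= 224.00

224.00 spell power


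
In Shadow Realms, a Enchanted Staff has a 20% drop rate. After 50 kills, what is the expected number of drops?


Expected drops = kills * (drop_rate / 100)
= 50 * (20 / 100)
= 50 * 0.2
= 10.0

10.0 drops


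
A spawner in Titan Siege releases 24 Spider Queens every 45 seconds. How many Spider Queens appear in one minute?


Spawns per minute = count * (60 / interval)
= 24 * (60 / 45)
= 24 * 1.3333
= 32.0

32.0 per minute


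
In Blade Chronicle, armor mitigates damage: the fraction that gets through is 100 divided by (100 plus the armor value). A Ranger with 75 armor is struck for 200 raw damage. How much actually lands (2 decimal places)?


actual = 200 * 100 / (100 + 75)
= 200 * 100 / 175
= 20000 / 175
= 114.29

114.29 damage


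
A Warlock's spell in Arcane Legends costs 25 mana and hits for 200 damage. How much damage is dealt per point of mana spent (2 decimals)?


Efficiency = damage / mana
= 200 / 25
= 8.00

8.00 dmg/mana


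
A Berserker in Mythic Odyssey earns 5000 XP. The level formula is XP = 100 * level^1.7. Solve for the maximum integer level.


XP = 100 * level^1.7, so level = (XP / 100)^(1/1.7)
= (5000 / 100)^(1/1.7)
= 50.0^0.5882
= 9.9861
Floor: level = 9

level 9


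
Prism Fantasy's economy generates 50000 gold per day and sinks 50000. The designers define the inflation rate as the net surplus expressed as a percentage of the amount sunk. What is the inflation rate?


Net gold = 50000 - 50000 = 0
Inflation rate = net / sunk * 100 = 0 / 50000 * 100
= 0.0 * 100
= 0.00%

0.00%


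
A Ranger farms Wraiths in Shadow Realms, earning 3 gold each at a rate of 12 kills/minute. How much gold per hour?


Gold per minute = 3 * 12 = 36
Gold per hour = 36 * 60 = 2160

2160 gold/hour


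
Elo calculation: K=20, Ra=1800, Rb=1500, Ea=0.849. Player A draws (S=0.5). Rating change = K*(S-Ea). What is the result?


Elo update: delta = K * (S - Ea), where S = 0.5 (draws)
S - Ea = 0.5 - 0.849 = -0.349
Rating change = 20 * -0.349
= -6.98

-6.98 rating points


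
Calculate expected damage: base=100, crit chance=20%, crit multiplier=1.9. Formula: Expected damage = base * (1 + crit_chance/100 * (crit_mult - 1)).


E[dmg] = base * (1 + crit_chance * (crit_mult - 1))
cc as decimal = 20/100 = 0.2
cm - 1 = 1.9 - 1 = 0.9
Bonus factor = 0.2 * 0.9 = 0.18
Total multiplier = 1 + 0.18 = 1.18
Expected damage = 100 * 1.18 = 118.00

118.00 damage


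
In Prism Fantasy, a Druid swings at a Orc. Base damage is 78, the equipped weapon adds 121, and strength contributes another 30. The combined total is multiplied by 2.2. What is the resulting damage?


Sum base + weapon + str = 78 + 121 + 30 = 229
Multiply by 2.2:
229 * 2.2 = 503.8

503.8 damage


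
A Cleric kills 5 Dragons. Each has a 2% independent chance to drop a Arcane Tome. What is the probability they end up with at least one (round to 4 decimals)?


P(at least one) = 1 - P(none) = 1 - (1-p)^n
p = 2/100 = 0.02
1 - p = 0.98
(1 - p)^5 = 0.98^5 = 0.903921
P(at least one) = 1 - 0.903921 = 0.0961

0.0961


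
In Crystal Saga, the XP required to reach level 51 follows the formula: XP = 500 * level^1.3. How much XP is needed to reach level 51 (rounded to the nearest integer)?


XP = 500 * level^1.3
Substitute level = 51:
XP = 500 * 51^1.3
= 500 * 165.898
= 82949

82949 XP


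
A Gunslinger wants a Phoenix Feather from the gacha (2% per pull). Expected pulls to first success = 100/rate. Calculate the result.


Expected pulls for a geometric distribution = 1/p = 100 / rate%
= 100 / 2
= 50.0

50.0 pulls


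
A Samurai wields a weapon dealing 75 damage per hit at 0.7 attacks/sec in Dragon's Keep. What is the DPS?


DPS = damage * attack_speed
= 75 * 0.7
= 52.5

52.5 DPS


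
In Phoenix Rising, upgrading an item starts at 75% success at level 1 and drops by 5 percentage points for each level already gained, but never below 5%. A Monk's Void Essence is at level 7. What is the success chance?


raw_rate = 75 - 5 * (7 - 1)
= 75 - 5 * 6
= 75 - 30
= 45
Apply floor: max(45, 5) = 45%

45%


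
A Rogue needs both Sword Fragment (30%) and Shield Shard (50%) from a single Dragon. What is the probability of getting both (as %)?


For independent events, P(both) = P(A) * P(B)
= 30% * 50%
= 1500 / 100 %
= 15.0%

15.0%


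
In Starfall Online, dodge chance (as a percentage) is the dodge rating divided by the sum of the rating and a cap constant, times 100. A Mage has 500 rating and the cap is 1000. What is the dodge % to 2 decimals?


dodge% = 500 / (500 + 1000) * 100
= 500 / 1500 * 100
= 0.333333 * 100
= 33.33%

33.33%


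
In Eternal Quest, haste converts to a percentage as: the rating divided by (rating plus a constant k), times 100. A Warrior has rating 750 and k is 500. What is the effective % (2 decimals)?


effective% = rating / (rating + k) * 100
= 750 / (750 + 500) * 100
= 750 / 1250 * 100
= 0.6 * 100
= 60.00%

60.00%


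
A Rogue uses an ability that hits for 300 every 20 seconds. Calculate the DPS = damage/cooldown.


DPS = damage / cooldown
= 300 / 20
= 15.00

15.00 DPS


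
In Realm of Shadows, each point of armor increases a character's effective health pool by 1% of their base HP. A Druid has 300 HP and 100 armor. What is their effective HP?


EHP = 300 * (1 + 100/100)
= 300 * (1 + 1.0)
= 300 * 2.0
= 600.0

600.0 EHP


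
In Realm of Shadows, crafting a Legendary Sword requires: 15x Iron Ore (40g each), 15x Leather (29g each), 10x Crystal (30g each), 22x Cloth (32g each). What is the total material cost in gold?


Cost breakdown:
  Iron Ore: 15 * 40 = 600
  Leather: 15 * 29 = 435
  Crystal: 10 * 30 = 300
  Cloth: 22 * 32 = 704
Total = 600 + 435 + 300 + 704 = 2039

2039 gold


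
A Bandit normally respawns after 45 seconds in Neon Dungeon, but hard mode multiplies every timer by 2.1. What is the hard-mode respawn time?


Respawn time = base * multiplier
= 45 * 2.1
= 94.5 seconds

94.5 seconds


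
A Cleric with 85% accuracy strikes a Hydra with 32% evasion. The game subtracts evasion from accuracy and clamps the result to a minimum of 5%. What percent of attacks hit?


accuracy - evasion = 85 - 32 = 53
Apply floor: max(53, 5) = 53
Hit chance = 53%

53%


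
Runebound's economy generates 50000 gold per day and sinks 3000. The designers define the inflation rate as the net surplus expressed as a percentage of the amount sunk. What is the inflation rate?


Net gold = 50000 - 3000 = 47000
Inflation rate = net / sunk * 100 = 47000 / 3000 * 100
= 15.666667 * 100
= 1566.67%

1566.67%


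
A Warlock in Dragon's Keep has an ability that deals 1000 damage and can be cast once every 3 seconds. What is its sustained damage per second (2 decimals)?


DPS = damage / cooldown
= 1000 / 3
= 333.33

333.33 DPS


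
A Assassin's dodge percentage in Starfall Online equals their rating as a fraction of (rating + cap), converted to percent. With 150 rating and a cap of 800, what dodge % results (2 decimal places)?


dodge% = 150 / (150 + 800) * 100
= 150 / 950 * 100
= 0.157895 * 100
= 15.79%

15.79%


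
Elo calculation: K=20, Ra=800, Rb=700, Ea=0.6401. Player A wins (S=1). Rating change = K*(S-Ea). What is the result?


Elo update: delta = K * (S - Ea), where S = 1 (wins)
S - Ea = 1 - 0.6401 = 0.3599
Rating change = 20 * 0.3599
= 7.20

7.20 rating points
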